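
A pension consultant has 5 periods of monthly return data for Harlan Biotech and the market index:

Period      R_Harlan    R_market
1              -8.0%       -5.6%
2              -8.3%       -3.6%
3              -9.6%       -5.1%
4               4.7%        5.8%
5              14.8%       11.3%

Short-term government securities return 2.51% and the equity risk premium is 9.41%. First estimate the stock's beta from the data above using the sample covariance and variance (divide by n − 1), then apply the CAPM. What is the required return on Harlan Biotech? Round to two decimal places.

Mean R_i = (-8.0 − 8.3 − 9.6 + 4.7 + 14.8) / 5 = -1.2800%
Mean R_m = (-5.6 − 3.6 − 5.1 + 5.8 + 11.3) / 5 = 0.5600%
Σ(R_i − R̄_i)(R_m − R̄_m) = 321.7240  ⇒  Cov = 321.7240 / 4 = 80.4310
Σ(R_m − R̄_m)² = 230.0920  ⇒  Var(R_m) = 230.0920 / 4 = 57.5230
β = Cov / Var(R_m) = 80.4310 / 57.5230 = 1.3982
E(R) = R_f + β × MRP = 2.51% + 1.3982 × 9.41% = 15.67%

15.67%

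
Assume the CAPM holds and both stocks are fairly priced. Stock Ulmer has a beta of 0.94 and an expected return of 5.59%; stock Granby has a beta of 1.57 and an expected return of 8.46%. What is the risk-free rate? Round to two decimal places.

1.31%

Both satisfy E(R) = R_f + β·MRP, so the slope of the SML is
MRP = (8.46% − 5.59%) / (1.57 − 0.94) = 2.87% / 0.63 = 4.5556%
R_f = E(R_Ulmer) − β_Ulmer·MRP = 5.59% − 0.94 × 4.5556% = 1.3077%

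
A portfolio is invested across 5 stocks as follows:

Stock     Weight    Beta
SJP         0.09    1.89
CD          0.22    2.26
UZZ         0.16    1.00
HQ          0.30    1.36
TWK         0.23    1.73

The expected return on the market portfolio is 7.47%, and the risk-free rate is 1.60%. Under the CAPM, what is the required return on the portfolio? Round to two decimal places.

β_P = Σ w_i β_i = 0.09×1.89 + 0.22×2.26 + 0.16×1.00 + 0.30×1.36 + 0.23×1.73 = 1.6332
MRP = 7.47% − 1.60% = 5.87%
E(R_P) = R_f + β_P × MRP = 1.60% + 1.6332 × 5.87% = 11.19%

11.19%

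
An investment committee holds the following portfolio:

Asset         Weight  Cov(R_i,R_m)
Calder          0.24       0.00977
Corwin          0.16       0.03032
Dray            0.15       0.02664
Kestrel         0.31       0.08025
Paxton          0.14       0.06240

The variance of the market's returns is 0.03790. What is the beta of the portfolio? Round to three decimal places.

1.182

β_Calder = 0.00977 / 0.03790 = 0.2578
β_Corwin = 0.03032 / 0.03790 = 0.8000
β_Dray = 0.02664 / 0.03790 = 0.7029
β_Kestrel = 0.08025 / 0.03790 = 2.1174
β_Paxton = 0.06240 / 0.03790 = 1.6464
β_P = Σ w_i β_i = 0.24×0.2578 + 0.16×0.8000 + 0.15×0.7029 + 0.31×2.1174 + 0.14×1.6464 = 1.1822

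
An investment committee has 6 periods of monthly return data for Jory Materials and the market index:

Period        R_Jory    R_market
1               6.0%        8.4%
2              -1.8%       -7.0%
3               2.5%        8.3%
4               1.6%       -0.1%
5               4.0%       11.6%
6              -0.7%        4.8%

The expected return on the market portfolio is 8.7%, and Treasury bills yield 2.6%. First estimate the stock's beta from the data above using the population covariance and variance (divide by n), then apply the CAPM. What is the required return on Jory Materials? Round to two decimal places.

Mean R_i = (6.0 − 1.8 + 2.5 + 1.6 + 4.0 − 0.7) / 6 = 1.9333%
Mean R_m = (8.4 − 7.0 + 8.3 − 0.1 + 11.6 + 4.8) / 6 = 4.3333%
Σ(R_i − R̄_i)(R_m − R̄_m) = 76.3633  ⇒  Cov = 76.3633 / 6 = 12.7272
Σ(R_m − R̄_m)² = 233.3933  ⇒  Var(R_m) = 233.3933 / 6 = 38.8989
β = Cov / Var(R_m) = 12.7272 / 38.8989 = 0.3272
MRP = 8.7% − 2.6% = 6.10%
E(R) = R_f + β × MRP = 2.6% + 0.3272 × 6.1% = 4.60%

4.60%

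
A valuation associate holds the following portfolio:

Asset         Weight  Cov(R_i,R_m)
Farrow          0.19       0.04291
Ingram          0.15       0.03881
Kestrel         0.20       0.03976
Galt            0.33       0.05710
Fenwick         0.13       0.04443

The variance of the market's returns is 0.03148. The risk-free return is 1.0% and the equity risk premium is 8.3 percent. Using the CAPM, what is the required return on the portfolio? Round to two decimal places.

β_Farrow = 0.04291 / 0.03148 = 1.3631
β_Ingram = 0.03881 / 0.03148 = 1.2328
β_Kestrel = 0.03976 / 0.03148 = 1.2630
β_Galt = 0.05710 / 0.03148 = 1.8139
β_Fenwick = 0.04443 / 0.03148 = 1.4114
β_P = Σ w_i β_i = 0.19×1.3631 + 0.15×1.2328 + 0.20×1.2630 + 0.33×1.8139 + 0.13×1.4114 = 1.4786
E(R_P) = R_f + β_P × MRP = 1.0% + 1.4786 × 8.3% = 13.27%

13.27%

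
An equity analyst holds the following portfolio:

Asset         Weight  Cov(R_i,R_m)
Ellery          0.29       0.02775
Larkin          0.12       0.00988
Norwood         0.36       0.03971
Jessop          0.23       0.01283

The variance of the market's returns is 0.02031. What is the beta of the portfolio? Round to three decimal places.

1.304

β_Ellery = 0.02775 / 0.02031 = 1.3663
β_Larkin = 0.00988 / 0.02031 = 0.4865
β_Norwood = 0.03971 / 0.02031 = 1.9552
β_Jessop = 0.01283 / 0.02031 = 0.6317
β_P = Σ w_i β_i = 0.29×1.3663 + 0.12×0.4865 + 0.36×1.9552 + 0.23×0.6317 = 1.3038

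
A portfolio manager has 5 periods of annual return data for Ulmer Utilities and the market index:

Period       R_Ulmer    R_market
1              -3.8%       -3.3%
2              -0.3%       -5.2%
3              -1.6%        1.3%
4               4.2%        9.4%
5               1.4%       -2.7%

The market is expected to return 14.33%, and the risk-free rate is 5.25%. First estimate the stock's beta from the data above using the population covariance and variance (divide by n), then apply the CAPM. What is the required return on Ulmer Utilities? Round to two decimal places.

8.45%

Mean R_i = (-3.8 − 0.3 − 1.6 + 4.2 + 1.4) / 5 = -0.0200%
Mean R_m = (-3.3 − 5.2 + 1.3 + 9.4 − 2.7) / 5 = -0.1000%
Σ(R_i − R̄_i)(R_m − R̄_m) = 47.7100  ⇒  Cov = 47.7100 / 5 = 9.5420
Σ(R_m − R̄_m)² = 135.2200  ⇒  Var(R_m) = 135.2200 / 5 = 27.0440
β = Cov / Var(R_m) = 9.5420 / 27.0440 = 0.3528
MRP = 14.33% − 5.25% = 9.08%
E(R) = R_f + β × MRP = 5.25% + 0.3528 × 9.08% = 8.45%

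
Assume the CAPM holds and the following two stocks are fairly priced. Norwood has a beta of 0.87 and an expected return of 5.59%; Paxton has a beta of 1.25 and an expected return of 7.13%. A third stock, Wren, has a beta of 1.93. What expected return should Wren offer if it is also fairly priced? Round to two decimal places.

9.89%

MRP (SML slope) = (7.13% − 5.59%) / (1.25 − 0.87) = 1.54% / 0.38 = 4.0526%
R_f (intercept) = 5.59% − 0.87 × 4.0526% = 2.0642%
E(R_Wren) = R_f + β × MRP = 2.0642% + 1.93 × 4.0526% = 9.89%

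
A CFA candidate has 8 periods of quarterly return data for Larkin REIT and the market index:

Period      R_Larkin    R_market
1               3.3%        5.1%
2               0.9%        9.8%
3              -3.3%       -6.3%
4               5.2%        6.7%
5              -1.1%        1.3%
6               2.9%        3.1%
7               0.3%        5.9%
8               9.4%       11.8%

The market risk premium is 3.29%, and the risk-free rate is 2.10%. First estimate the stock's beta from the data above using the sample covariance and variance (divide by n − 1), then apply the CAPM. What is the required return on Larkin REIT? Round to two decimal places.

3.91%

Mean R_i = (3.3 + 0.9 − 3.3 + 5.2 − 1.1 + 2.9 + 0.3 + 9.4) / 8 = 2.2000%
Mean R_m = (5.1 + 9.8 − 6.3 + 6.7 + 1.3 + 3.1 + 5.9 + 11.8) / 8 = 4.6750%
Σ(R_i − R̄_i)(R_m − R̄_m) = 119.2500  ⇒  Cov = 119.2500 / 7 = 17.0357
Σ(R_m − R̄_m)² = 217.1350  ⇒  Var(R_m) = 217.1350 / 7 = 31.0193
β = Cov / Var(R_m) = 17.0357 / 31.0193 = 0.5492
E(R) = R_f + β × MRP = 2.10% + 0.5492 × 3.29% = 3.91%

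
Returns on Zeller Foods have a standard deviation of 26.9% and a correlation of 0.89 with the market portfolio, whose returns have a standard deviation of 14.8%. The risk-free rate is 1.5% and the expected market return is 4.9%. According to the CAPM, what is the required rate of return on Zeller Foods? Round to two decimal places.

β = ρ × σ_i / σ_m = 0.89 × 26.9% / 14.8% = 1.6176
MRP = 4.9% − 1.5% = 3.40%
E(R) = 1.5% + 1.6176 × 3.4% = 7.00%

7.00%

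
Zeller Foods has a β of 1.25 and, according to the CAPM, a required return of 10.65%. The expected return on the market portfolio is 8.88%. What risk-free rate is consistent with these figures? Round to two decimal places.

1.80%

E(R) = R_f + β(E(R_m) − R_f) = R_f(1 − β) + β·E(R_m)
10.65% = R_f × (1 − 1.25) + 1.25 × 8.88%
10.65% = R_f × -0.25 + 11.1000%
R_f = (10.65% − 11.1000%) / -0.25 = 1.80%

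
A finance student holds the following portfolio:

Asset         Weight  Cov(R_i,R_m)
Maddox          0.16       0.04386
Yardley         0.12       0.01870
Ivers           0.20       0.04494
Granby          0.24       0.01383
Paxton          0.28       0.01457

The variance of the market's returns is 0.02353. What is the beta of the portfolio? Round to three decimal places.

β_Maddox = 0.04386 / 0.02353 = 1.8640
β_Yardley = 0.01870 / 0.02353 = 0.7947
β_Ivers = 0.04494 / 0.02353 = 1.9099
β_Granby = 0.01383 / 0.02353 = 0.5878
β_Paxton = 0.01457 / 0.02353 = 0.6192
β_P = Σ w_i β_i = 0.16×1.8640 + 0.12×0.7947 + 0.20×1.9099 + 0.24×0.5878 + 0.28×0.6192 = 1.0900

1.090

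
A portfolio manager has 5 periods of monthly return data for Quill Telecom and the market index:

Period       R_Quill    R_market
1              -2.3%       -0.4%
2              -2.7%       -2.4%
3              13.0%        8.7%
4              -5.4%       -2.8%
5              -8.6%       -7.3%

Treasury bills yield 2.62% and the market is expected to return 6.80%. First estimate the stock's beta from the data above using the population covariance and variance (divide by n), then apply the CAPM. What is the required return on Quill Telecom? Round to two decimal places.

Mean R_i = (-2.3 − 2.7 + 13.0 − 5.4 − 8.6) / 5 = -1.2000%
Mean R_m = (-0.4 − 2.4 + 8.7 − 2.8 − 7.3) / 5 = -0.8400%
Σ(R_i − R̄_i)(R_m − R̄_m) = 193.3600  ⇒  Cov = 193.3600 / 5 = 38.6720
Σ(R_m − R̄_m)² = 139.2120  ⇒  Var(R_m) = 139.2120 / 5 = 27.8424
β = Cov / Var(R_m) = 38.6720 / 27.8424 = 1.3890
MRP = 6.80% − 2.62% = 4.18%
E(R) = R_f + β × MRP = 2.62% + 1.3890 × 4.18% = 8.43%

8.43%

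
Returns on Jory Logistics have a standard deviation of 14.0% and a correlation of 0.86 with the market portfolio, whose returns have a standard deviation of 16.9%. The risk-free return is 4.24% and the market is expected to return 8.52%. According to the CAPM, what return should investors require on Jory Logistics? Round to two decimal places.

7.29%

β = ρ × σ_i / σ_m = 0.86 × 14.0% / 16.9% = 0.7124
MRP = 8.52% − 4.24% = 4.28%
E(R) = 4.24% + 0.7124 × 4.28% = 7.29%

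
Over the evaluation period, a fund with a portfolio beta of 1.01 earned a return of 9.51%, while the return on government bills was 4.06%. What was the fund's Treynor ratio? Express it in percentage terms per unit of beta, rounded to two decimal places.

Treynor = (R_P − R_f) / β_P = (9.51% − 4.06%) / 1.0100 = 5.45% / 1.0100 = 5.40%

5.40%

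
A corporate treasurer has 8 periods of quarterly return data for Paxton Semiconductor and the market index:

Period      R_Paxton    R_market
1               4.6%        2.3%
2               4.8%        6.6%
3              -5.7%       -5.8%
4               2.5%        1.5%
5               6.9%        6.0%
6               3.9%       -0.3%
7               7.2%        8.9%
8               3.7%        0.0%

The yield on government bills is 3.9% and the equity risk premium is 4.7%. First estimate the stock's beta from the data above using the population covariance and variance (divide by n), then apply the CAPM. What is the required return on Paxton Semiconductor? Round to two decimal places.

7.45%

Mean R_i = (4.6 + 4.8 − 5.7 + 2.5 + 6.9 + 3.9 + 7.2 + 3.7) / 8 = 3.4875%
Mean R_m = (2.3 + 6.6 − 5.8 + 1.5 + 6.0 − 0.3 + 8.9 + 0.0) / 8 = 2.4000%
Σ(R_i − R̄_i)(R_m − R̄_m) = 116.4200  ⇒  Cov = 116.4200 / 8 = 14.5525
Σ(R_m − R̄_m)² = 153.9600  ⇒  Var(R_m) = 153.9600 / 8 = 19.2450
β = Cov / Var(R_m) = 14.5525 / 19.2450 = 0.7562
E(R) = R_f + β × MRP = 3.9% + 0.7562 × 4.7% = 7.45%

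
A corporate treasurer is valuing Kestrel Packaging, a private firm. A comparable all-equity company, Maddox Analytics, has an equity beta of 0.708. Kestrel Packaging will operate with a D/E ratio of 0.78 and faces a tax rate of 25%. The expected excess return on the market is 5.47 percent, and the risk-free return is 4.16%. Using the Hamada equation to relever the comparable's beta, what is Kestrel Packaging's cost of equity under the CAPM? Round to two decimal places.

β_L = β_U × [1 + (1 − t)(D/E)] = 0.708 × [1 + (1 − 0.25) × 0.78]
    = 0.708 × [1 + 0.75 × 0.78] = 0.708 × 1.5850 = 1.1222
E(R) = R_f + β_L × MRP = 4.16% + 1.1222 × 5.47% = 10.30%

10.30%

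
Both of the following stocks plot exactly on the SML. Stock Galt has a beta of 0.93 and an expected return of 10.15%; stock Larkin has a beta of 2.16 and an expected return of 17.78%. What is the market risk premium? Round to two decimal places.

Both satisfy E(R) = R_f + β·MRP, so the slope of the SML is
MRP = (17.78% − 10.15%) / (2.16 − 0.93) = 7.63% / 1.23 = 6.2033%

6.20%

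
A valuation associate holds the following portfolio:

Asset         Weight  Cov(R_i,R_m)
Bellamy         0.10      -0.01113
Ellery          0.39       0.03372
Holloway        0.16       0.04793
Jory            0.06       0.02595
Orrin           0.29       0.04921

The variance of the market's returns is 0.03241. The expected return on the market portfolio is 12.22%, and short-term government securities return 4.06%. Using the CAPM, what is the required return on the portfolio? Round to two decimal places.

β_Bellamy = -0.01113 / 0.03241 = -0.3434
β_Ellery = 0.03372 / 0.03241 = 1.0404
β_Holloway = 0.04793 / 0.03241 = 1.4789
β_Jory = 0.02595 / 0.03241 = 0.8007
β_Orrin = 0.04921 / 0.03241 = 1.5184
β_P = Σ w_i β_i = 0.10×-0.3434 + 0.39×1.0404 + 0.16×1.4789 + 0.06×0.8007 + 0.29×1.5184 = 1.0964
MRP = 12.22% − 4.06% = 8.16%
E(R_P) = R_f + β_P × MRP = 4.06% + 1.0964 × 8.16% = 13.01%

13.01%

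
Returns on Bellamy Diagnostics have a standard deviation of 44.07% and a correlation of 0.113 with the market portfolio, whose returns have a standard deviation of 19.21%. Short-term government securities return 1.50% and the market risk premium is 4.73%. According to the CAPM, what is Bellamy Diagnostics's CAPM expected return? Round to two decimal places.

2.73%

β = ρ × σ_i / σ_m = 0.113 × 44.07% / 19.21% = 0.2592
E(R) = 1.50% + 0.2592 × 4.73% = 2.73%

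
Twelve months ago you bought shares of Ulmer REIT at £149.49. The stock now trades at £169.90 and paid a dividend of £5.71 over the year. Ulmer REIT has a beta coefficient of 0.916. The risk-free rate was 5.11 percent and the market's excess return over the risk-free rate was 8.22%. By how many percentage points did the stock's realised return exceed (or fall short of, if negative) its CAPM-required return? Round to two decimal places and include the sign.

Realised HPR = (P1 + D1 − P0) / P0 = (169.90 + 5.71 − 149.49) / 149.49 = 26.12 / 149.49 = 17.4727%
CAPM required = R_f + β·MRP = 5.11% + 0.916 × 8.22% = 12.63952%
α = realised − required = 17.4727% − 12.63952% = +4.83%

+4.83%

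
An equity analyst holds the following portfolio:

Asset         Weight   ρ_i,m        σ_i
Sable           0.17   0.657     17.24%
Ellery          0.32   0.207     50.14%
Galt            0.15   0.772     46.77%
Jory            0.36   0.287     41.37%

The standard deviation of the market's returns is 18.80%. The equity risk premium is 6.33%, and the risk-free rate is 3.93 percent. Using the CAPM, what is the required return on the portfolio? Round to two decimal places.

8.96%

β_Sable = 0.657 × 17.24% / 18.80% = 0.6025
β_Ellery = 0.207 × 50.14% / 18.80% = 0.5521
β_Galt = 0.772 × 46.77% / 18.80% = 1.9206
β_Jory = 0.287 × 41.37% / 18.80% = 0.6316
β_P = Σ w_i β_i = 0.17×0.6025 + 0.32×0.5521 + 0.15×1.9206 + 0.36×0.6316 = 0.7946
E(R_P) = R_f + β_P × MRP = 3.93% + 0.7946 × 6.33% = 8.96%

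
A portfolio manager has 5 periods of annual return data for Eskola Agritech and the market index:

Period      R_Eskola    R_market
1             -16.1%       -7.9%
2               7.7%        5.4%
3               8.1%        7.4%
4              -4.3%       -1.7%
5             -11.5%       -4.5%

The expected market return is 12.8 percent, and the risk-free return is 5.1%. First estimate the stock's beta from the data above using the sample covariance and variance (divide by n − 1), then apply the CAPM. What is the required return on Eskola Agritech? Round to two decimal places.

18.01%

Mean R_i = (-16.1 + 7.7 + 8.1 − 4.3 − 11.5) / 5 = -3.2200%
Mean R_m = (-7.9 + 5.4 + 7.4 − 1.7 − 4.5) / 5 = -0.2600%
Σ(R_i − R̄_i)(R_m − R̄_m) = 283.5840  ⇒  Cov = 283.5840 / 4 = 70.8960
Σ(R_m − R̄_m)² = 169.1320  ⇒  Var(R_m) = 169.1320 / 4 = 42.2830
β = Cov / Var(R_m) = 70.8960 / 42.2830 = 1.6767
MRP = 12.8% − 5.1% = 7.70%
E(R) = R_f + β × MRP = 5.1% + 1.6767 × 7.7% = 18.01%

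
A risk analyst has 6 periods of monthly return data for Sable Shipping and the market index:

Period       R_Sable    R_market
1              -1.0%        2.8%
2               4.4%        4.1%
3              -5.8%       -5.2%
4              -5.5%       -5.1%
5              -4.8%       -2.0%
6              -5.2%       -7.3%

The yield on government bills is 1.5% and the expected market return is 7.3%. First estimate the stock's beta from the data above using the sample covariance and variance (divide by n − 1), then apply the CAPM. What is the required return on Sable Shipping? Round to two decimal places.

5.96%

Mean R_i = (-1.0 + 4.4 − 5.8 − 5.5 − 4.8 − 5.2) / 6 = -2.9833%
Mean R_m = (2.8 + 4.1 − 5.2 − 5.1 − 2.0 − 7.3) / 6 = -2.1167%
Σ(R_i − R̄_i)(R_m − R̄_m) = 83.1217  ⇒  Cov = 83.1217 / 5 = 16.6243
Σ(R_m − R̄_m)² = 108.1083  ⇒  Var(R_m) = 108.1083 / 5 = 21.6217
β = Cov / Var(R_m) = 16.6243 / 21.6217 = 0.7689
MRP = 7.3% − 1.5% = 5.80%
E(R) = R_f + β × MRP = 1.5% + 0.7689 × 5.8% = 5.96%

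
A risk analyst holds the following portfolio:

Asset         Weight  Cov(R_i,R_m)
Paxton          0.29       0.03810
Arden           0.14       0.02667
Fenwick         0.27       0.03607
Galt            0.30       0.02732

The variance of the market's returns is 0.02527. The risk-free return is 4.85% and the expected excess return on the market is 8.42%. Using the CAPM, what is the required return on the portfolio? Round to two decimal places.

β_Paxton = 0.03810 / 0.02527 = 1.5077
β_Arden = 0.02667 / 0.02527 = 1.0554
β_Fenwick = 0.03607 / 0.02527 = 1.4274
β_Galt = 0.02732 / 0.02527 = 1.0811
β_P = Σ w_i β_i = 0.29×1.5077 + 0.14×1.0554 + 0.27×1.4274 + 0.30×1.0811 = 1.2947
E(R_P) = R_f + β_P × MRP = 4.85% + 1.2947 × 8.42% = 15.75%

15.75%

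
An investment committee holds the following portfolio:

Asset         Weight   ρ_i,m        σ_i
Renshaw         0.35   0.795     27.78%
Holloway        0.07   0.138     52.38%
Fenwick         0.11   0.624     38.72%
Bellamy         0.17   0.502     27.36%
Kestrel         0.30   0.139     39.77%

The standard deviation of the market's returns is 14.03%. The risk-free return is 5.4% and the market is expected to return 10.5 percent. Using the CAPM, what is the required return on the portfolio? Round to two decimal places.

β_Renshaw = 0.795 × 27.78% / 14.03% = 1.5741
β_Holloway = 0.138 × 52.38% / 14.03% = 0.5152
β_Fenwick = 0.624 × 38.72% / 14.03% = 1.7221
β_Bellamy = 0.502 × 27.36% / 14.03% = 0.9790
β_Kestrel = 0.139 × 39.77% / 14.03% = 0.3940
β_P = Σ w_i β_i = 0.35×1.5741 + 0.07×0.5152 + 0.11×1.7221 + 0.17×0.9790 + 0.30×0.3940 = 1.0611
MRP = 10.5% − 5.4% = 5.10%
E(R_P) = R_f + β_P × MRP = 5.4% + 1.0611 × 5.1% = 10.81%

10.81%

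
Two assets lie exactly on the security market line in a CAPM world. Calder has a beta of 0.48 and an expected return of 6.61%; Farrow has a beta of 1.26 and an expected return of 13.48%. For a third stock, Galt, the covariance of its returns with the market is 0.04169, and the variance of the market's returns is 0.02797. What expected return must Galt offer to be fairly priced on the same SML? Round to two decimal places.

15.51%

MRP = (13.48% − 6.61%) / (1.26 − 0.48) = 8.8077%
R_f = 6.61% − 0.48 × 8.8077% = 2.3823%
β_Galt = Cov / Var(R_m) = 0.04169 / 0.02797 = 1.4905
E(R_Galt) = R_f + β × MRP = 2.3823% + 1.4905 × 8.8077% = 15.51%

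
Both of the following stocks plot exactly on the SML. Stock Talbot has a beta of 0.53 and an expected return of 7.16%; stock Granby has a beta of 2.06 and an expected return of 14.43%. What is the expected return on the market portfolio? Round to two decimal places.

9.39%

Both satisfy E(R) = R_f + β·MRP, so the slope of the SML is
MRP = (14.43% − 7.16%) / (2.06 − 0.53) = 7.27% / 1.53 = 4.7516%
R_f = E(R_Talbot) − β_Talbot·MRP = 7.16% − 0.53 × 4.7516% = 4.6417%
E(R_m) = R_f + MRP = 4.6417% + 4.7516% = 9.39%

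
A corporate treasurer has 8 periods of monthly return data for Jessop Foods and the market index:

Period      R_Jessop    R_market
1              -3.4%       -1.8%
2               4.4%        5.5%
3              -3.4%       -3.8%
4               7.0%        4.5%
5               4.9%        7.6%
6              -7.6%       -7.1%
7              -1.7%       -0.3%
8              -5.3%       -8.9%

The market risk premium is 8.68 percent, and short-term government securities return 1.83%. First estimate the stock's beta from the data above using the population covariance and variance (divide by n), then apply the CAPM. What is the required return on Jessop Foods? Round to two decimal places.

9.06%

Mean R_i = (-3.4 + 4.4 − 3.4 + 7.0 + 4.9 − 7.6 − 1.7 − 5.3) / 8 = -0.6375%
Mean R_m = (-1.8 + 5.5 − 3.8 + 4.5 + 7.6 − 7.1 − 0.3 − 8.9) / 8 = -0.5375%
Σ(R_i − R̄_i)(R_m − R̄_m) = 210.8788  ⇒  Cov = 210.8788 / 8 = 26.3599
Σ(R_m − R̄_m)² = 253.3388  ⇒  Var(R_m) = 253.3388 / 8 = 31.6674
β = Cov / Var(R_m) = 26.3599 / 31.6674 = 0.8324
E(R) = R_f + β × MRP = 1.83% + 0.8324 × 8.68% = 9.06%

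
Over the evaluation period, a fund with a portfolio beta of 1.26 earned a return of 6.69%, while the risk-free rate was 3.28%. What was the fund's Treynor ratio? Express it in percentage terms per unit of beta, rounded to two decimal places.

Treynor = (R_P − R_f) / β_P = (6.69% − 3.28%) / 1.2600 = 3.41% / 1.2600 = 2.71%

2.71%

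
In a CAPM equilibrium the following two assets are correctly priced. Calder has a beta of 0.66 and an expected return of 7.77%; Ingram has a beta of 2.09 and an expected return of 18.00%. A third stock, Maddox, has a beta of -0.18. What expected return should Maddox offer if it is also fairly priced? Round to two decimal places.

MRP (SML slope) = (18.00% − 7.77%) / (2.09 − 0.66) = 10.23% / 1.43 = 7.1538%
R_f (intercept) = 7.77% − 0.66 × 7.1538% = 3.0485%
E(R_Maddox) = R_f + β × MRP = 3.0485% + -0.18 × 7.1538% = 1.76%

1.76%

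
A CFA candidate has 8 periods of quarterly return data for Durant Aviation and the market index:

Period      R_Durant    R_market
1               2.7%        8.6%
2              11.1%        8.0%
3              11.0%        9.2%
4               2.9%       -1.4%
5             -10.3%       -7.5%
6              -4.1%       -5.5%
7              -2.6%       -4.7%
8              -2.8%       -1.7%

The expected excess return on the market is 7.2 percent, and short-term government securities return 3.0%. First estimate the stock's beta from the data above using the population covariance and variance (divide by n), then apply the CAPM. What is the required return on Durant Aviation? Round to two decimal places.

Mean R_i = (2.7 + 11.1 + 11.0 + 2.9 − 10.3 − 4.1 − 2.6 − 2.8) / 8 = 0.9875%
Mean R_m = (8.6 + 8.0 + 9.2 − 1.4 − 7.5 − 5.5 − 4.7 − 1.7) / 8 = 0.6250%
Σ(R_i − R̄_i)(R_m − R̄_m) = 321.0025  ⇒  Cov = 321.0025 / 8 = 40.1253
Σ(R_m − R̄_m)² = 332.9150  ⇒  Var(R_m) = 332.9150 / 8 = 41.6144
β = Cov / Var(R_m) = 40.1253 / 41.6144 = 0.9642
E(R) = R_f + β × MRP = 3.0% + 0.9642 × 7.2% = 9.94%

9.94%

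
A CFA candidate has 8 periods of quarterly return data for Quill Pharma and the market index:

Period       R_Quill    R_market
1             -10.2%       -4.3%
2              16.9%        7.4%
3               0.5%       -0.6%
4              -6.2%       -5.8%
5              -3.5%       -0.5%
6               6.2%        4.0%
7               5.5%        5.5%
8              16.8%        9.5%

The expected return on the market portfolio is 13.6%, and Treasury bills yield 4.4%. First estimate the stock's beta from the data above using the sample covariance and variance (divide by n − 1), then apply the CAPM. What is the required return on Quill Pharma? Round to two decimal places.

20.29%

Mean R_i = (-10.2 + 16.9 + 0.5 − 6.2 − 3.5 + 6.2 + 5.5 + 16.8) / 8 = 3.2500%
Mean R_m = (-4.3 + 7.4 − 0.6 − 5.8 − 0.5 + 4.0 + 5.5 + 9.5) / 8 = 1.9000%
Σ(R_i − R̄_i)(R_m − R̄_m) = 371.5800  ⇒  Cov = 371.5800 / 7 = 53.0829
Σ(R_m − R̄_m)² = 215.1200  ⇒  Var(R_m) = 215.1200 / 7 = 30.7314
β = Cov / Var(R_m) = 53.0829 / 30.7314 = 1.7273
MRP = 13.6% − 4.4% = 9.20%
E(R) = R_f + β × MRP = 4.4% + 1.7273 × 9.2% = 20.29%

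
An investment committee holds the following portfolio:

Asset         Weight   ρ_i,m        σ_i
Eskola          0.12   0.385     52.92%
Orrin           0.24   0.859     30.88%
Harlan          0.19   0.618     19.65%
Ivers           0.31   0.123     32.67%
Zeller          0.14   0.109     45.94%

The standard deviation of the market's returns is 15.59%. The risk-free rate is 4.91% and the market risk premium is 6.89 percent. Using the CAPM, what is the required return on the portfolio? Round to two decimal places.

β_Eskola = 0.385 × 52.92% / 15.59% = 1.3069
β_Orrin = 0.859 × 30.88% / 15.59% = 1.7015
β_Harlan = 0.618 × 19.65% / 15.59% = 0.7789
β_Ivers = 0.123 × 32.67% / 15.59% = 0.2578
β_Zeller = 0.109 × 45.94% / 15.59% = 0.3212
β_P = Σ w_i β_i = 0.12×1.3069 + 0.24×1.7015 + 0.19×0.7789 + 0.31×0.2578 + 0.14×0.3212 = 0.8381
E(R_P) = R_f + β_P × MRP = 4.91% + 0.8381 × 6.89% = 10.68%

10.68%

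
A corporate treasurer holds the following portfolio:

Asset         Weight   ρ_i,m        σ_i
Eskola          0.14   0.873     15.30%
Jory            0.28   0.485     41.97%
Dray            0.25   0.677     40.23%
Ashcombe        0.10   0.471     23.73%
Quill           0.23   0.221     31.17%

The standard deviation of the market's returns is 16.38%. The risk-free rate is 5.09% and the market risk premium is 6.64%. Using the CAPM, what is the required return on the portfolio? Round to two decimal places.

12.01%

β_Eskola = 0.873 × 15.30% / 16.38% = 0.8154
β_Jory = 0.485 × 41.97% / 16.38% = 1.2427
β_Dray = 0.677 × 40.23% / 16.38% = 1.6627
β_Ashcombe = 0.471 × 23.73% / 16.38% = 0.6823
β_Quill = 0.221 × 31.17% / 16.38% = 0.4205
β_P = Σ w_i β_i = 0.14×0.8154 + 0.28×1.2427 + 0.25×1.6627 + 0.10×0.6823 + 0.23×0.4205 = 1.0427
E(R_P) = R_f + β_P × MRP = 5.09% + 1.0427 × 6.64% = 12.01%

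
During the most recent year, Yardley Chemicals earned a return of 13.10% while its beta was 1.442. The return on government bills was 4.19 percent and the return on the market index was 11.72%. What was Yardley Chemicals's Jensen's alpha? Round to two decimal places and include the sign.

Market excess return = 11.72% − 4.19% = 7.53%
CAPM benchmark = R_f + β(R_m − R_f) = 4.19% + 1.442 × 7.53% = 15.04826%
α = actual − benchmark = 13.10% − 15.04826% = -1.95%

-1.95%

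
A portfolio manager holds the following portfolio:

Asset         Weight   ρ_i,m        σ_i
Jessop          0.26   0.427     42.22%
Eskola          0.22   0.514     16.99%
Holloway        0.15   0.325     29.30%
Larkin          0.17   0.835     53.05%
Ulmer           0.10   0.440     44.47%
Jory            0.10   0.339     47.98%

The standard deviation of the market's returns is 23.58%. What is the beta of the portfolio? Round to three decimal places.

β_Jessop = 0.427 × 42.22% / 23.58% = 0.7645
β_Eskola = 0.514 × 16.99% / 23.58% = 0.3704
β_Holloway = 0.325 × 29.30% / 23.58% = 0.4038
β_Larkin = 0.835 × 53.05% / 23.58% = 1.8786
β_Ulmer = 0.440 × 44.47% / 23.58% = 0.8298
β_Jory = 0.339 × 47.98% / 23.58% = 0.6898
β_P = Σ w_i β_i = 0.26×0.7645 + 0.22×0.3704 + 0.15×0.4038 + 0.17×1.8786 + 0.10×0.8298 + 0.10×0.6898 = 0.8122

0.812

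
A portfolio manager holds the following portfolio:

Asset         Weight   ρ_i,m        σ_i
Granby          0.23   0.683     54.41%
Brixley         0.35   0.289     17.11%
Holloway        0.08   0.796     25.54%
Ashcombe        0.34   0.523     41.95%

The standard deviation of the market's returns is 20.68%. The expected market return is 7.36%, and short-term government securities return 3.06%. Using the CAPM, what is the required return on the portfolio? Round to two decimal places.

7.09%

β_Granby = 0.683 × 54.41% / 20.68% = 1.7970
β_Brixley = 0.289 × 17.11% / 20.68% = 0.2391
β_Holloway = 0.796 × 25.54% / 20.68% = 0.9831
β_Ashcombe = 0.523 × 41.95% / 20.68% = 1.0609
β_P = Σ w_i β_i = 0.23×1.7970 + 0.35×0.2391 + 0.08×0.9831 + 0.34×1.0609 = 0.9363
MRP = 7.36% − 3.06% = 4.30%
E(R_P) = R_f + β_P × MRP = 3.06% + 0.9363 × 4.30% = 7.09%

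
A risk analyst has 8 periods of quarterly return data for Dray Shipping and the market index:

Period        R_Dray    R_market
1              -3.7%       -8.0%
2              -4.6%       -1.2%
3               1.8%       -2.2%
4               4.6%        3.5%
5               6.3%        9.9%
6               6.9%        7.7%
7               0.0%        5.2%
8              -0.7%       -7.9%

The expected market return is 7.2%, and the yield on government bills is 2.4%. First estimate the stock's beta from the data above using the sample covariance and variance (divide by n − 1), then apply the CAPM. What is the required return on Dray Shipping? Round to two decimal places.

Mean R_i = (-3.7 − 4.6 + 1.8 + 4.6 + 6.3 + 6.9 + 0.0 − 0.7) / 8 = 1.3250%
Mean R_m = (-8.0 − 1.2 − 2.2 + 3.5 + 9.9 + 7.7 + 5.2 − 7.9) / 8 = 0.8750%
Σ(R_i − R̄_i)(R_m − R̄_m) = 159.0150  ⇒  Cov = 159.0150 / 7 = 22.7164
Σ(R_m − R̄_m)² = 323.1550  ⇒  Var(R_m) = 323.1550 / 7 = 46.1650
β = Cov / Var(R_m) = 22.7164 / 46.1650 = 0.4921
MRP = 7.2% − 2.4% = 4.80%
E(R) = R_f + β × MRP = 2.4% + 0.4921 × 4.8% = 4.76%

4.76%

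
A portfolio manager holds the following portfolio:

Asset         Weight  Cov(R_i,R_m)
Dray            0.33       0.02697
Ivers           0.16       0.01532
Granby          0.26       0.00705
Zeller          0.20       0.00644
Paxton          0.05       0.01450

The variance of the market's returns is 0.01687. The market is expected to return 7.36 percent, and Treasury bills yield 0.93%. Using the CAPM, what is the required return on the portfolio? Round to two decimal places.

β_Dray = 0.02697 / 0.01687 = 1.5987
β_Ivers = 0.01532 / 0.01687 = 0.9081
β_Granby = 0.00705 / 0.01687 = 0.4179
β_Zeller = 0.00644 / 0.01687 = 0.3817
β_Paxton = 0.01450 / 0.01687 = 0.8595
β_P = Σ w_i β_i = 0.33×1.5987 + 0.16×0.9081 + 0.26×0.4179 + 0.20×0.3817 + 0.05×0.8595 = 0.9008
MRP = 7.36% − 0.93% = 6.43%
E(R_P) = R_f + β_P × MRP = 0.93% + 0.9008 × 6.43% = 6.72%

6.72%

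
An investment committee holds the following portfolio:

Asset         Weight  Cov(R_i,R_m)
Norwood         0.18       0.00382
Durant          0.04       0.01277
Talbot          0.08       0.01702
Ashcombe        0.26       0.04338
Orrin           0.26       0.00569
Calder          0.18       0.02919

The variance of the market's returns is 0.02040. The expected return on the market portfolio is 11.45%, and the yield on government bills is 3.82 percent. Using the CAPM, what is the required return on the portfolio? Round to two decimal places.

β_Norwood = 0.00382 / 0.02040 = 0.1873
β_Durant = 0.01277 / 0.02040 = 0.6260
β_Talbot = 0.01702 / 0.02040 = 0.8343
β_Ashcombe = 0.04338 / 0.02040 = 2.1265
β_Orrin = 0.00569 / 0.02040 = 0.2789
β_Calder = 0.02919 / 0.02040 = 1.4309
β_P = Σ w_i β_i = 0.18×0.1873 + 0.04×0.6260 + 0.08×0.8343 + 0.26×2.1265 + 0.26×0.2789 + 0.18×1.4309 = 1.0085
MRP = 11.45% − 3.82% = 7.63%
E(R_P) = R_f + β_P × MRP = 3.82% + 1.0085 × 7.63% = 11.51%

11.51%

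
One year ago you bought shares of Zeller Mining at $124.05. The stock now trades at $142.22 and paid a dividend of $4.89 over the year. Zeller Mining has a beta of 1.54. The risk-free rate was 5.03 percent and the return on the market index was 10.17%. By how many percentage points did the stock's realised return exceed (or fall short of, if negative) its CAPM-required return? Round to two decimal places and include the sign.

+5.64%

Realised HPR = (P1 + D1 − P0) / P0 = (142.22 + 4.89 − 124.05) / 124.05 = 23.06 / 124.05 = 18.5893%
MRP = 10.17% − 5.03% = 5.14%
CAPM required = R_f + β·MRP = 5.03% + 1.54 × 5.14% = 12.9456%
α = realised − required = 18.5893% − 12.9456% = +5.64%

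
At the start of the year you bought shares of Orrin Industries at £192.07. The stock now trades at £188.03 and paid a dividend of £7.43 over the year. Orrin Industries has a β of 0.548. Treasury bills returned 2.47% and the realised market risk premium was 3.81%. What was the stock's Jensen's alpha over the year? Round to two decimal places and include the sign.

-2.79%

Realised HPR = (P1 + D1 − P0) / P0 = (188.03 + 7.43 − 192.07) / 192.07 = 3.39 / 192.07 = 1.7650%
CAPM required = R_f + β·MRP = 2.47% + 0.548 × 3.81% = 4.55788%
α = realised − required = 1.7650% − 4.55788% = -2.79%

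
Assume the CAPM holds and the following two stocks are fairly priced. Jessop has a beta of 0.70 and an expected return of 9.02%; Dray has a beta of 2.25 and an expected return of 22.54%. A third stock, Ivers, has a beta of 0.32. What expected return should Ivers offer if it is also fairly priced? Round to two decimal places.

MRP (SML slope) = (22.54% − 9.02%) / (2.25 − 0.70) = 13.52% / 1.55 = 8.7226%
R_f (intercept) = 9.02% − 0.70 × 8.7226% = 2.9142%
E(R_Ivers) = R_f + β × MRP = 2.9142% + 0.32 × 8.7226% = 5.71%

5.71%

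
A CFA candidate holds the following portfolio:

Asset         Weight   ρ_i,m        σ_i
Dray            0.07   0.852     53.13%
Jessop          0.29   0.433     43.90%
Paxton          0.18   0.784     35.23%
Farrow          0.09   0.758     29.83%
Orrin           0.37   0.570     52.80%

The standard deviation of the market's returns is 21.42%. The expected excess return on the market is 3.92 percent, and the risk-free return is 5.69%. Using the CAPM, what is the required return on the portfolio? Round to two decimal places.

β_Dray = 0.852 × 53.13% / 21.42% = 2.1133
β_Jessop = 0.433 × 43.90% / 21.42% = 0.8874
β_Paxton = 0.784 × 35.23% / 21.42% = 1.2895
β_Farrow = 0.758 × 29.83% / 21.42% = 1.0556
β_Orrin = 0.570 × 52.80% / 21.42% = 1.4050
β_P = Σ w_i β_i = 0.07×2.1133 + 0.29×0.8874 + 0.18×1.2895 + 0.09×1.0556 + 0.37×1.4050 = 1.2522
E(R_P) = R_f + β_P × MRP = 5.69% + 1.2522 × 3.92% = 10.60%

10.60%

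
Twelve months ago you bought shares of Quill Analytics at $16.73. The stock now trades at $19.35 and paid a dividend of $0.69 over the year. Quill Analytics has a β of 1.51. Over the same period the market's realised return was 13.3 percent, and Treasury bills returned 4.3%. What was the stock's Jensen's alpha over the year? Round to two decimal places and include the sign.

+1.89%

Realised HPR = (P1 + D1 − P0) / P0 = (19.35 + 0.69 − 16.73) / 16.73 = 3.31 / 16.73 = 19.7848%
MRP = 13.3% − 4.3% = 9.00%
CAPM required = R_f + β·MRP = 4.3% + 1.51 × 9.0% = 17.8900%
α = realised − required = 19.7848% − 17.8900% = +1.89%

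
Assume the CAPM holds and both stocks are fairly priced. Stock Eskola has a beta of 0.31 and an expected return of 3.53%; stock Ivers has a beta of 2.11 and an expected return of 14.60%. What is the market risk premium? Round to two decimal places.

Both satisfy E(R) = R_f + β·MRP, so the slope of the SML is
MRP = (14.60% − 3.53%) / (2.11 − 0.31) = 11.07% / 1.80 = 6.1500%

6.15%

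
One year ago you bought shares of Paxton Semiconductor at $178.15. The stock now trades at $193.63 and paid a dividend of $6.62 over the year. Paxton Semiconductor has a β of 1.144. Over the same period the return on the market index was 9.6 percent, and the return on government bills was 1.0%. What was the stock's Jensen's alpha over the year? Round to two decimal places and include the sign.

+1.57%

Realised HPR = (P1 + D1 − P0) / P0 = (193.63 + 6.62 − 178.15) / 178.15 = 22.10 / 178.15 = 12.4053%
MRP = 9.6% − 1.0% = 8.60%
CAPM required = R_f + β·MRP = 1.0% + 1.144 × 8.6% = 10.8384%
α = realised − required = 12.4053% − 10.8384% = +1.57%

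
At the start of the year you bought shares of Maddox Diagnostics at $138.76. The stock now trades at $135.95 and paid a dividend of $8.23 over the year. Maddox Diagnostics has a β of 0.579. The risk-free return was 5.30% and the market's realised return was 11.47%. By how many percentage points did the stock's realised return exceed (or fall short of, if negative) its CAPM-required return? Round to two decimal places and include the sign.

-4.97%

Realised HPR = (P1 + D1 − P0) / P0 = (135.95 + 8.23 − 138.76) / 138.76 = 5.42 / 138.76 = 3.9060%
MRP = 11.47% − 5.30% = 6.17%
CAPM required = R_f + β·MRP = 5.30% + 0.579 × 6.17% = 8.87243%
α = realised − required = 3.9060% − 8.87243% = -4.97%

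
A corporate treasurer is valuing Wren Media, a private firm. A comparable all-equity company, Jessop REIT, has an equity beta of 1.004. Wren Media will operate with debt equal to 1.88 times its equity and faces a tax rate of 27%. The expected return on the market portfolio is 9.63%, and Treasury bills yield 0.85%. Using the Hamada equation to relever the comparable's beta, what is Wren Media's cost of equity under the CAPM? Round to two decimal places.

β_L = β_U × [1 + (1 − t)(D/E)] = 1.004 × [1 + (1 − 0.27) × 1.88]
    = 1.004 × [1 + 0.73 × 1.88] = 1.004 × 2.3724 = 2.3819
MRP = 9.63% − 0.85% = 8.78%
E(R) = R_f + β_L × MRP = 0.85% + 2.3819 × 8.78% = 21.76%

21.76%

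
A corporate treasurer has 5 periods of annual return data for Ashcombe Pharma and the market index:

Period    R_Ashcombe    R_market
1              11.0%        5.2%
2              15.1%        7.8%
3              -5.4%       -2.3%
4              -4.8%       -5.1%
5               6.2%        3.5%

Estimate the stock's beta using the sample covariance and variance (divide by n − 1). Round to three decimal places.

Mean R_i = (11.0 + 15.1 − 5.4 − 4.8 + 6.2) / 5 = 4.4200%
Mean R_m = (5.2 + 7.8 − 2.3 − 5.1 + 3.5) / 5 = 1.8200%
Σ(R_i − R̄_i)(R_m − R̄_m) = 193.3580  ⇒  Cov = 193.3580 / 4 = 48.3395
Σ(R_m − R̄_m)² = 114.8680  ⇒  Var(R_m) = 114.8680 / 4 = 28.7170
β = Cov / Var(R_m) = 48.3395 / 28.7170 = 1.6833

1.683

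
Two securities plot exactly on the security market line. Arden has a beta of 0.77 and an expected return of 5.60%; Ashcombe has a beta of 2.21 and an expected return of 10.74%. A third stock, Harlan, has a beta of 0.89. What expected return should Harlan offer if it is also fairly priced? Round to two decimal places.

MRP (SML slope) = (10.74% − 5.60%) / (2.21 − 0.77) = 5.14% / 1.44 = 3.5694%
R_f (intercept) = 5.60% − 0.77 × 3.5694% = 2.8516%
E(R_Harlan) = R_f + β × MRP = 2.8516% + 0.89 × 3.5694% = 6.03%

6.03%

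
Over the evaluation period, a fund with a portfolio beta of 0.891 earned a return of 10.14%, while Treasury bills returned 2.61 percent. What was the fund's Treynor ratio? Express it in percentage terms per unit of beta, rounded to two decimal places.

8.45%

Treynor = (R_P − R_f) / β_P = (10.14% − 2.61%) / 0.8910 = 7.53% / 0.8910 = 8.45%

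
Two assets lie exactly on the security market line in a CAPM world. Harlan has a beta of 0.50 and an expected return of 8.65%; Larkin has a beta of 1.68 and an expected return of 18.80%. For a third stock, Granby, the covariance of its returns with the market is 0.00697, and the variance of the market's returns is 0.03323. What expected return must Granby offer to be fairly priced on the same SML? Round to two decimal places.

6.15%

MRP = (18.80% − 8.65%) / (1.68 − 0.50) = 8.6017%
R_f = 8.65% − 0.50 × 8.6017% = 4.3492%
β_Granby = Cov / Var(R_m) = 0.00697 / 0.03323 = 0.2098
E(R_Granby) = R_f + β × MRP = 4.3492% + 0.2098 × 8.6017% = 6.15%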